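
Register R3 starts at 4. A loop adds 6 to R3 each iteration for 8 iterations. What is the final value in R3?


Starting value: R3 = 4
  Iter 1: R3 = 4 + 6 = 10
  Iter 2: R3 = 10 + 6 = 16
  Iter 3: R3 = 16 + 6 = 22
  Iter 4: R3 = 22 + 6 = 28
  Iter 5: R3 = 28 + 6 = 34
  Iter 6: R3 = 34 + 6 = 40
  Iter 7: R3 = 40 + 6 = 46
  Iter 8: R3 = 46 + 6 = 52
Final: R3 = 52

52


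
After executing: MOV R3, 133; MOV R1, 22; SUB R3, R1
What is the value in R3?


Register state trace:
  MOV R3, 133  → R3 = 133
  MOV R1, 22  → R1 = 22
  SUB R3, R1  → R3 = 133 - 22 = 111
Final: R3 = 111

111


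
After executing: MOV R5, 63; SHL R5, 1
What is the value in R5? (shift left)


Register state trace:
  MOV R5, 63  → R5 = 63
  SHL R5, 1  → R5 = 63 << 1 = 63 * 2^1 = 126
Final: R5 = 126

126


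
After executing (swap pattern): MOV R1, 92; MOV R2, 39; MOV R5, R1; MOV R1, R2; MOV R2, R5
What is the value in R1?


Register state trace (swap pattern):
  MOV R1, 92  → R1 = 92
  MOV R2, 39  → R2 = 39
  MOV R5, R1  → R5 = 92  (save R1)
  MOV R1, R2  → R1 = 39  (R1 gets R2's value)
  MOV R2, R5  → R2 = 92  (R2 gets saved value)
Final: R1 = 39

39


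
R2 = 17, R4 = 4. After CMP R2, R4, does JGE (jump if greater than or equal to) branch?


Trace:
  R2 = 17, R4 = 4
  CMP R2, R4  → compares 17 vs 4
  JGE checks: is 17 greater than or equal to 4?
  17 > 4, so condition is true
Branch taken: Yes

Yes


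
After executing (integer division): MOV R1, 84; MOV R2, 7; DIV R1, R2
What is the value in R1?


Register state trace:
  MOV R1, 84  → R1 = 84
  MOV R2, 7  → R2 = 7
  DIV R1, R2  → R1 = 84 // 7 = 12
Final: R1 = 12

12


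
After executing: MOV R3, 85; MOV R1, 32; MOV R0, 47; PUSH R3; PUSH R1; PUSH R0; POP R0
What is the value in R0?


Stack trace (top is rightmost):
  MOV R3, 85  → R3 = 85
  MOV R1, 32  → R1 = 32
  MOV R0, 47  → R0 = 47
  PUSH R3  → stack: [85]
  PUSH R1  → stack: [85, 32]
  PUSH R0  → stack: [85, 32, 47]
  POP R0  → R0 = 47, stack: [85, 32]
Final: R0 = 47

47


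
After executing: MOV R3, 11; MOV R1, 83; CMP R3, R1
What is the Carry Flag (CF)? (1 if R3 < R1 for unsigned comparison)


Register state trace:
  MOV R3, 11  → R3 = 11
  MOV R1, 83  → R1 = 83
  CMP R3, R1  → unsigned 11 - 83: borrow occurs
  11 < 83, so CF = 1
CF = 1

1


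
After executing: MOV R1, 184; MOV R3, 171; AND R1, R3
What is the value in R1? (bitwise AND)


Register state trace:
  MOV R1, 184  → R1 = 184 (0b10111000)
  MOV R3, 171  → R3 = 171 (0b10101011)
  AND R1, R3  → R1 = 184 AND 171 = 168 (0b10101000)
Final: R1 = 168

168


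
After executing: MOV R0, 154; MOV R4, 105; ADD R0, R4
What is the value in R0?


Register state trace:
  MOV R0, 154  → R0 = 154
  MOV R4, 105  → R4 = 105
  ADD R0, R4  → R0 = 154 + 105 = 259
Final: R0 = 259

259


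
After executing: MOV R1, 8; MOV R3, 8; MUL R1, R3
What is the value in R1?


Register state trace:
  MOV R1, 8  → R1 = 8
  MOV R3, 8  → R3 = 8
  MUL R1, R3  → R1 = 8 * 8 = 64
Final: R1 = 64

64


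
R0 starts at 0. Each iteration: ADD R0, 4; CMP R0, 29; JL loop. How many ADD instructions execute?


Loop trace (R0 starts at 0, target 29, step 4):
  ADD #1: R0 = 0 + 4 = 4  → 4 < 29, loop
  ADD #2: R0 = 4 + 4 = 8  → 8 < 29, loop
  ADD #3: R0 = 8 + 4 = 12  → 12 < 29, loop
  ADD #4: R0 = 12 + 4 = 16  → 16 < 29, loop
  ADD #5: R0 = 16 + 4 = 20  → 20 < 29, loop
  ADD #6: R0 = 20 + 4 = 24  → 24 < 29, loop
  ADD #7: R0 = 24 + 4 = 28  → 28 < 29, loop
  ADD #8: R0 = 28 + 4 = 32  → 32 >= 29, exit
Total ADD instructions: 8

8


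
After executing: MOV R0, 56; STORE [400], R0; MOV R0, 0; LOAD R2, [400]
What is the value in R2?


Register and memory trace:
  MOV R0, 56  → R0 = 56
  STORE [400], R0  → mem[400] = 56
  MOV R0, 0  → R0 = 0
  LOAD R2, [400]  → R2 = mem[400] = 56
Final: R2 = 56

56


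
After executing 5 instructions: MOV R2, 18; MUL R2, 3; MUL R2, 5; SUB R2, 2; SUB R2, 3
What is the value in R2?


Register state trace:
  MOV R2, 18  → R2 = 18
  MUL R2, 3  → R2 = 18 * 3 = 54
  MUL R2, 5  → R2 = 54 * 5 = 270
  SUB R2, 2  → R2 = 270 - 2 = 268
  SUB R2, 3  → R2 = 268 - 3 = 265
Final: R2 = 265

265


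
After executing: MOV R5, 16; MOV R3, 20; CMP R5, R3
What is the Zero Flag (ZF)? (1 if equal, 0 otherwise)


Register state trace:
  MOV R5, 16  → R5 = 16
  MOV R3, 20  → R3 = 20
  CMP R5, R3  → computes 16 - 20 = -4
  Result is nonzero, so values are not equal
ZF = 0

0


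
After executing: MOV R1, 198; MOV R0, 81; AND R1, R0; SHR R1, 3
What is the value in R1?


Register state trace:
  MOV R1, 198  → R1 = 198 (0b11000110)
  MOV R0, 81  → R0 = 81 (0b01010001)
  AND R1, R0  → R1 = 198 AND 81 = 64 (0b01000000)
  SHR R1, 3  → R1 = 64 >> 3 = 8
Final: R1 = 8

8


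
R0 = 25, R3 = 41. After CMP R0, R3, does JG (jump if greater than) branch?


Trace:
  R0 = 25, R3 = 41
  CMP R0, R3  → compares 25 vs 41
  JG checks: is 25 greater than 41?
  25 < 41, so condition is false
Branch taken: No

No


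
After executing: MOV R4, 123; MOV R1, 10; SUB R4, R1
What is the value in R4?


Register state trace:
  MOV R4, 123  → R4 = 123
  MOV R1, 10  → R1 = 10
  SUB R4, R1  → R4 = 123 - 10 = 113
Final: R4 = 113

113


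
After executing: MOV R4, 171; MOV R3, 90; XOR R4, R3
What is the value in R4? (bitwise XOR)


Register state trace:
  MOV R4, 171  → R4 = 171 (0b10101011)
  MOV R3, 90  → R3 = 90 (0b01011010)
  XOR R4, R3  → R4 = 171 XOR 90 = 241 (0b11110001)
Final: R4 = 241

241


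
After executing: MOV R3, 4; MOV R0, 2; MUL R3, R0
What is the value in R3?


Register state trace:
  MOV R3, 4  → R3 = 4
  MOV R0, 2  → R0 = 2
  MUL R3, R0  → R3 = 4 * 2 = 8
Final: R3 = 8

8


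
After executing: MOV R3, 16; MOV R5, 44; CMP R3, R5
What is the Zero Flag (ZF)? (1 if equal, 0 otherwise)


Register state trace:
  MOV R3, 16  → R3 = 16
  MOV R5, 44  → R5 = 44
  CMP R3, R5  → computes 16 - 44 = -28
  Result is nonzero, so values are not equal
ZF = 0

0


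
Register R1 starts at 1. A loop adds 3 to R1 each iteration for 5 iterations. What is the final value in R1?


Starting value: R1 = 1
  Iter 1: R1 = 1 + 3 = 4
  Iter 2: R1 = 4 + 3 = 7
  Iter 3: R1 = 7 + 3 = 10
  Iter 4: R1 = 10 + 3 = 13
  Iter 5: R1 = 13 + 3 = 16
Final: R1 = 16

16


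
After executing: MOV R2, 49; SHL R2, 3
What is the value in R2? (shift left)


Register state trace:
  MOV R2, 49  → R2 = 49
  SHL R2, 3  → R2 = 49 << 3 = 49 * 2^3 = 392
Final: R2 = 392

392


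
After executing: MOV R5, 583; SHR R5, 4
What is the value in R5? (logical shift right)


Register state trace:
  MOV R5, 583  → R5 = 583
  SHR R5, 4  → R5 = 583 >> 4 = 583 // 2^4 = 36
Final: R5 = 36

36


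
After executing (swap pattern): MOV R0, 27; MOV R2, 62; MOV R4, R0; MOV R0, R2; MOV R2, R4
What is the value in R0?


Register state trace (swap pattern):
  MOV R0, 27  → R0 = 27
  MOV R2, 62  → R2 = 62
  MOV R4, R0  → R4 = 27  (save R0)
  MOV R0, R2  → R0 = 62  (R0 gets R2's value)
  MOV R2, R4  → R2 = 27  (R2 gets saved value)
Final: R0 = 62

62


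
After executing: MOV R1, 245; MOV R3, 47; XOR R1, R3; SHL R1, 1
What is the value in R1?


Register state trace:
  MOV R1, 245  → R1 = 245 (0b11110101)
  MOV R3, 47  → R3 = 47 (0b00101111)
  XOR R1, R3  → R1 = 245 XOR 47 = 218 (0b11011010)
  SHL R1, 1  → R1 = 218 << 1 = 436
Final: R1 = 436

436


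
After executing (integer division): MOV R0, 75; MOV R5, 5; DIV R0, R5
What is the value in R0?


Register state trace:
  MOV R0, 75  → R0 = 75
  MOV R5, 5  → R5 = 5
  DIV R0, R5  → R0 = 75 // 5 = 15
Final: R0 = 15

15


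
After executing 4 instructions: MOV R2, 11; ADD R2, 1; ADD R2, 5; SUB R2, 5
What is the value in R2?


Register state trace:
  MOV R2, 11  → R2 = 11
  ADD R2, 1  → R2 = 11 + 1 = 12
  ADD R2, 5  → R2 = 12 + 5 = 17
  SUB R2, 5  → R2 = 17 - 5 = 12
Final: R2 = 12

12


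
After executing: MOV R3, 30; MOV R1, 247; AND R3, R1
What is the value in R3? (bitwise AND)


Register state trace:
  MOV R3, 30  → R3 = 30 (0b00011110)
  MOV R1, 247  → R1 = 247 (0b11110111)
  AND R3, R1  → R3 = 30 AND 247 = 22 (0b00010110)
Final: R3 = 22

22


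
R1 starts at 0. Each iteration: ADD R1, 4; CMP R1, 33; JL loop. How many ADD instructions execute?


Loop trace (R1 starts at 0, target 33, step 4):
  ADD #1: R1 = 0 + 4 = 4  → 4 < 33, loop
  ADD #2: R1 = 4 + 4 = 8  → 8 < 33, loop
  ADD #3: R1 = 8 + 4 = 12  → 12 < 33, loop
  ADD #4: R1 = 12 + 4 = 16  → 16 < 33, loop
  ADD #5: R1 = 16 + 4 = 20  → 20 < 33, loop
  ADD #6: R1 = 20 + 4 = 24  → 24 < 33, loop
  ADD #7: R1 = 24 + 4 = 28  → 28 < 33, loop
  ADD #8: R1 = 28 + 4 = 32  → 32 < 33, loop
  ADD #9: R1 = 32 + 4 = 36  → 36 >= 33, exit
Total ADD instructions: 9

9


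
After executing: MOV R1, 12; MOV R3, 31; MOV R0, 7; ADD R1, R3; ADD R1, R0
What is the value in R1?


Register state trace:
  MOV R1, 12  → R1 = 12
  MOV R3, 31  → R3 = 31
  MOV R0, 7  → R0 = 7
  ADD R1, R3  → R1 = 12 + 31 = 43
  ADD R1, R0  → R1 = 43 + 7 = 50
Final: R1 = 50

50


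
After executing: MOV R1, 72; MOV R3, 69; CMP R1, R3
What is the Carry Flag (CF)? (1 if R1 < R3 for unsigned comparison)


Register state trace:
  MOV R1, 72  → R1 = 72
  MOV R3, 69  → R3 = 69
  CMP R1, R3  → unsigned 72 - 69: no borrow
  72 >= 69, so CF = 0
CF = 0

0


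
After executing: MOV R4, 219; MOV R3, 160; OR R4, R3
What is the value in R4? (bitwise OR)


Register state trace:
  MOV R4, 219  → R4 = 219 (0b11011011)
  MOV R3, 160  → R3 = 160 (0b10100000)
  OR R4, R3   → R4 = 219 OR 160 = 251 (0b11111011)
Final: R4 = 251

251


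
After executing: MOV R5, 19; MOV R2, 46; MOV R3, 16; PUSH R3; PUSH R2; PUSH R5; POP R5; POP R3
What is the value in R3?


Stack trace (top is rightmost):
  MOV R5, 19  → R5 = 19
  MOV R2, 46  → R2 = 46
  MOV R3, 16  → R3 = 16
  PUSH R3  → stack: [16]
  PUSH R2  → stack: [16, 46]
  PUSH R5  → stack: [16, 46, 19]
  POP R5  → R5 = 19, stack: [16, 46]
  POP R3  → R3 = 46, stack: [16]
Final: R3 = 46

46


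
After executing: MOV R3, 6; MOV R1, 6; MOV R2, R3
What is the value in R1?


Register state trace:
  MOV R3, 6  → R3 = 6
  MOV R1, 6  → R1 = 6
  MOV R2, R3  → R2 = 6
Final: R1 = 6

6


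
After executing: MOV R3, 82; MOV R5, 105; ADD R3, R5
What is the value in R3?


Register state trace:
  MOV R3, 82  → R3 = 82
  MOV R5, 105  → R5 = 105
  ADD R3, R5  → R3 = 82 + 105 = 187
Final: R3 = 187

187


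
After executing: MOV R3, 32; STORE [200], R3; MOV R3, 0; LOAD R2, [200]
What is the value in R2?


Register and memory trace:
  MOV R3, 32  → R3 = 32
  STORE [200], R3  → mem[200] = 32
  MOV R3, 0  → R3 = 0
  LOAD R2, [200]  → R2 = mem[200] = 32
Final: R2 = 32

32


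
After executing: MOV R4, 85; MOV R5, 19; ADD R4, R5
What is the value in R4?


Register state trace:
  MOV R4, 85  → R4 = 85
  MOV R5, 19  → R5 = 19
  ADD R4, R5  → R4 = 85 + 19 = 104
Final: R4 = 104

104


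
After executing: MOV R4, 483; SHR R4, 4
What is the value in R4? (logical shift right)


Register state trace:
  MOV R4, 483  → R4 = 483
  SHR R4, 4  → R4 = 483 >> 4 = 483 // 2^4 = 30
Final: R4 = 30

30


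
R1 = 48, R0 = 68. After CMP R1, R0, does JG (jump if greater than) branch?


Trace:
  R1 = 48, R0 = 68
  CMP R1, R0  → compares 48 vs 68
  JG checks: is 48 greater than 68?
  48 < 68, so condition is false
Branch taken: No

No


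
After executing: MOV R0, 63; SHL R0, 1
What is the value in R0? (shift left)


Register state trace:
  MOV R0, 63  → R0 = 63
  SHL R0, 1  → R0 = 63 << 1 = 63 * 2^1 = 126
Final: R0 = 126

126


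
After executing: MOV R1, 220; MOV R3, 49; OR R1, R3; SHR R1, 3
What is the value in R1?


Register state trace:
  MOV R1, 220  → R1 = 220 (0b11011100)
  MOV R3, 49  → R3 = 49 (0b00110001)
  OR R1, R3  → R1 = 220 OR 49 = 253 (0b11111101)
  SHR R1, 3  → R1 = 253 >> 3 = 31
Final: R1 = 31

31


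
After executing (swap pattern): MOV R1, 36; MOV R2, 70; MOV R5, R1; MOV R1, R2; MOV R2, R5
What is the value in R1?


Register state trace (swap pattern):
  MOV R1, 36  → R1 = 36
  MOV R2, 70  → R2 = 70
  MOV R5, R1  → R5 = 36  (save R1)
  MOV R1, R2  → R1 = 70  (R1 gets R2's value)
  MOV R2, R5  → R2 = 36  (R2 gets saved value)
Final: R1 = 70

70


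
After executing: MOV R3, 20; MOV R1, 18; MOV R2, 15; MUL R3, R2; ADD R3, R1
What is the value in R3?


Register state trace:
  MOV R3, 20  → R3 = 20
  MOV R1, 18  → R1 = 18
  MOV R2, 15  → R2 = 15
  MUL R3, R2  → R3 = 20 * 15 = 300
  ADD R3, R1  → R3 = 300 + 18 = 318
Final: R3 = 318

318


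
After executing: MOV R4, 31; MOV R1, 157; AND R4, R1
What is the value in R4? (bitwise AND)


Register state trace:
  MOV R4, 31  → R4 = 31 (0b00011111)
  MOV R1, 157  → R1 = 157 (0b10011101)
  AND R4, R1  → R4 = 31 AND 157 = 29 (0b00011101)
Final: R4 = 29

29


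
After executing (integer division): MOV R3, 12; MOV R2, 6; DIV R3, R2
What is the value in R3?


Register state trace:
  MOV R3, 12  → R3 = 12
  MOV R2, 6  → R2 = 6
  DIV R3, R2  → R3 = 12 // 6 = 2
Final: R3 = 2

2


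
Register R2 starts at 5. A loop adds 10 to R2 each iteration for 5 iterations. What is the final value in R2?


Starting value: R2 = 5
  Iter 1: R2 = 5 + 10 = 15
  Iter 2: R2 = 15 + 10 = 25
  Iter 3: R2 = 25 + 10 = 35
  Iter 4: R2 = 35 + 10 = 45
  Iter 5: R2 = 45 + 10 = 55
Final: R2 = 55

55


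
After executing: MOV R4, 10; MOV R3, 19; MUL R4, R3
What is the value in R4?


Register state trace:
  MOV R4, 10  → R4 = 10
  MOV R3, 19  → R3 = 19
  MUL R4, R3  → R4 = 10 * 19 = 190
Final: R4 = 190

190


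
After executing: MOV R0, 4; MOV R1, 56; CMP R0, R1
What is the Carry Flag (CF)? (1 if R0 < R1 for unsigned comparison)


Register state trace:
  MOV R0, 4  → R0 = 4
  MOV R1, 56  → R1 = 56
  CMP R0, R1  → unsigned 4 - 56: borrow occurs
  4 < 56, so CF = 1
CF = 1

1


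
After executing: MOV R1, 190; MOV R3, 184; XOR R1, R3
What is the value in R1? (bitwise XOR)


Register state trace:
  MOV R1, 190  → R1 = 190 (0b10111110)
  MOV R3, 184  → R3 = 184 (0b10111000)
  XOR R1, R3  → R1 = 190 XOR 184 = 6 (0b00000110)
Final: R1 = 6

6


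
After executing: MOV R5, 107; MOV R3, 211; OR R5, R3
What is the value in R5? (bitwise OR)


Register state trace:
  MOV R5, 107  → R5 = 107 (0b01101011)
  MOV R3, 211  → R3 = 211 (0b11010011)
  OR R5, R3   → R5 = 107 OR 211 = 251 (0b11111011)
Final: R5 = 251

251


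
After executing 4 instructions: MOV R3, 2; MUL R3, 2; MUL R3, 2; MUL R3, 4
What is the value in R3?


Register state trace:
  MOV R3, 2  → R3 = 2
  MUL R3, 2  → R3 = 2 * 2 = 4
  MUL R3, 2  → R3 = 4 * 2 = 8
  MUL R3, 4  → R3 = 8 * 4 = 32
Final: R3 = 32

32


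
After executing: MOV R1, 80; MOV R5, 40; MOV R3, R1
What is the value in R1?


Register state trace:
  MOV R1, 80  → R1 = 80
  MOV R5, 40  → R5 = 40
  MOV R3, R1  → R3 = 80
Final: R1 = 80

80


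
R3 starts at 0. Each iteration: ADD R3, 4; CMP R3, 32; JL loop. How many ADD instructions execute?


Loop trace (R3 starts at 0, target 32, step 4):
  ADD #1: R3 = 0 + 4 = 4  → 4 < 32, loop
  ADD #2: R3 = 4 + 4 = 8  → 8 < 32, loop
  ADD #3: R3 = 8 + 4 = 12  → 12 < 32, loop
  ADD #4: R3 = 12 + 4 = 16  → 16 < 32, loop
  ADD #5: R3 = 16 + 4 = 20  → 20 < 32, loop
  ADD #6: R3 = 20 + 4 = 24  → 24 < 32, loop
  ADD #7: R3 = 24 + 4 = 28  → 28 < 32, loop
  ADD #8: R3 = 28 + 4 = 32  → 32 >= 32, exit
Total ADD instructions: 8

8


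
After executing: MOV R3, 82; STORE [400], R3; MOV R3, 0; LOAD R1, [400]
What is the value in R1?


Register and memory trace:
  MOV R3, 82  → R3 = 82
  STORE [400], R3  → mem[400] = 82
  MOV R3, 0  → R3 = 0
  LOAD R1, [400]  → R1 = mem[400] = 82
Final: R1 = 82

82


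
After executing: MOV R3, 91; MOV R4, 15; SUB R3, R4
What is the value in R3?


Register state trace:
  MOV R3, 91  → R3 = 91
  MOV R4, 15  → R4 = 15
  SUB R3, R4  → R3 = 91 - 15 = 76
Final: R3 = 76

76


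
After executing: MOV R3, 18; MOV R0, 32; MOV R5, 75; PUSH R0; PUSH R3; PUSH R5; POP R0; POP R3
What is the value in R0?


Stack trace (top is rightmost):
  MOV R3, 18  → R3 = 18
  MOV R0, 32  → R0 = 32
  MOV R5, 75  → R5 = 75
  PUSH R0  → stack: [32]
  PUSH R3  → stack: [32, 18]
  PUSH R5  → stack: [32, 18, 75]
  POP R0  → R0 = 75, stack: [32, 18]
  POP R3  → R3 = 18, stack: [32]
Final: R0 = 75

75


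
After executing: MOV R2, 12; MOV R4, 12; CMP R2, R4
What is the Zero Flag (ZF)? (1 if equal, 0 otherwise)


Register state trace:
  MOV R2, 12  → R2 = 12
  MOV R4, 12  → R4 = 12
  CMP R2, R4  → computes 12 - 12 = 0
  Result is zero, so values are equal
ZF = 1

1


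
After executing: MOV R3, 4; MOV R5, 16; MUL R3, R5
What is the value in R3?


Register state trace:
  MOV R3, 4  → R3 = 4
  MOV R5, 16  → R5 = 16
  MUL R3, R5  → R3 = 4 * 16 = 64
Final: R3 = 64

64


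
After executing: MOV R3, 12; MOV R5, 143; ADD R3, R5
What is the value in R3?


Register state trace:
  MOV R3, 12  → R3 = 12
  MOV R5, 143  → R5 = 143
  ADD R3, R5  → R3 = 12 + 143 = 155
Final: R3 = 155

155


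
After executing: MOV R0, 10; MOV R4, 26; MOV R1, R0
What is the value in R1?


Register state trace:
  MOV R0, 10  → R0 = 10
  MOV R4, 26  → R4 = 26
  MOV R1, R0  → R1 = 10
Final: R1 = 10

10


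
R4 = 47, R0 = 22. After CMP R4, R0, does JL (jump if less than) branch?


Trace:
  R4 = 47, R0 = 22
  CMP R4, R0  → compares 47 vs 22
  JL checks: is 47 less than 22?
  47 > 22, so condition is false
Branch taken: No

No


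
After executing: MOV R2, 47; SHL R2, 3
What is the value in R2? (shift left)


Register state trace:
  MOV R2, 47  → R2 = 47
  SHL R2, 3  → R2 = 47 << 3 = 47 * 2^3 = 376
Final: R2 = 376

376


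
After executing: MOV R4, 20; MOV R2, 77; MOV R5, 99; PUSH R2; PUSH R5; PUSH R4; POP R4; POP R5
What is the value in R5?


Stack trace (top is rightmost):
  MOV R4, 20  → R4 = 20
  MOV R2, 77  → R2 = 77
  MOV R5, 99  → R5 = 99
  PUSH R2  → stack: [77]
  PUSH R5  → stack: [77, 99]
  PUSH R4  → stack: [77, 99, 20]
  POP R4  → R4 = 20, stack: [77, 99]
  POP R5  → R5 = 99, stack: [77]
Final: R5 = 99

99


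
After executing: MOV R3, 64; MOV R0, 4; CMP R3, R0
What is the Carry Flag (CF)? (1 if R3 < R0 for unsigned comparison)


Register state trace:
  MOV R3, 64  → R3 = 64
  MOV R0, 4  → R0 = 4
  CMP R3, R0  → unsigned 64 - 4: no borrow
  64 >= 4, so CF = 0
CF = 0

0


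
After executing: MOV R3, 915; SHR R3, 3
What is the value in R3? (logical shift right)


Register state trace:
  MOV R3, 915  → R3 = 915
  SHR R3, 3  → R3 = 915 >> 3 = 915 // 2^3 = 114
Final: R3 = 114

114


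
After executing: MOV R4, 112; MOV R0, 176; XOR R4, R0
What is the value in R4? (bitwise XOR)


Register state trace:
  MOV R4, 112  → R4 = 112 (0b01110000)
  MOV R0, 176  → R0 = 176 (0b10110000)
  XOR R4, R0  → R4 = 112 XOR 176 = 192 (0b11000000)
Final: R4 = 192

192


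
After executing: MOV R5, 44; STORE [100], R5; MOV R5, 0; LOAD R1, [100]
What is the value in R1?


Register and memory trace:
  MOV R5, 44  → R5 = 44
  STORE [100], R5  → mem[100] = 44
  MOV R5, 0  → R5 = 0
  LOAD R1, [100]  → R1 = mem[100] = 44
Final: R1 = 44

44


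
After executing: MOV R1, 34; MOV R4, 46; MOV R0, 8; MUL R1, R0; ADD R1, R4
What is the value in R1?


Register state trace:
  MOV R1, 34  → R1 = 34
  MOV R4, 46  → R4 = 46
  MOV R0, 8  → R0 = 8
  MUL R1, R0  → R1 = 34 * 8 = 272
  ADD R1, R4  → R1 = 272 + 46 = 318
Final: R1 = 318

318


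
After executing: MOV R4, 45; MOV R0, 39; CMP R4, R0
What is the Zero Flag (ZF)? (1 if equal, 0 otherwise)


Register state trace:
  MOV R4, 45  → R4 = 45
  MOV R0, 39  → R0 = 39
  CMP R4, R0  → computes 45 - 39 = 6
  Result is nonzero, so values are not equal
ZF = 0

0


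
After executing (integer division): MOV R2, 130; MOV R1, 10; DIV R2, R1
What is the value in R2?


Register state trace:
  MOV R2, 130  → R2 = 130
  MOV R1, 10  → R1 = 10
  DIV R2, R1  → R2 = 130 // 10 = 13
Final: R2 = 13

13


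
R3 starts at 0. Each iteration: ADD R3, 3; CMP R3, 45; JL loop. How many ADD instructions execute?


Loop trace (R3 starts at 0, target 45, step 3):
  ADD #1: R3 = 0 + 3 = 3  → 3 < 45, loop
  ADD #2: R3 = 3 + 3 = 6  → 6 < 45, loop
  ADD #3: R3 = 6 + 3 = 9  → 9 < 45, loop
  ADD #4: R3 = 9 + 3 = 12  → 12 < 45, loop
  ADD #5: R3 = 12 + 3 = 15  → 15 < 45, loop
  ADD #6: R3 = 15 + 3 = 18  → 18 < 45, loop
  ADD #7: R3 = 18 + 3 = 21  → 21 < 45, loop
  ADD #8: R3 = 21 + 3 = 24  → 24 < 45, loop
  ADD #9: R3 = 24 + 3 = 27  → 27 < 45, loop
  ADD #10: R3 = 27 + 3 = 30  → 30 < 45, loop
  ADD #11: R3 = 30 + 3 = 33  → 33 < 45, loop
  ADD #12: R3 = 33 + 3 = 36  → 36 < 45, loop
  ADD #13: R3 = 36 + 3 = 39  → 39 < 45, loop
  ADD #14: R3 = 39 + 3 = 42  → 42 < 45, loop
  ADD #15: R3 = 42 + 3 = 45  → 45 >= 45, exit
Total ADD instructions: 15

15


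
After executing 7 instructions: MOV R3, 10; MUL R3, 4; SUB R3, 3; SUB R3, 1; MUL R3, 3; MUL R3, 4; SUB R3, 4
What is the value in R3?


Register state trace:
  MOV R3, 10  → R3 = 10
  MUL R3, 4  → R3 = 10 * 4 = 40
  SUB R3, 3  → R3 = 40 - 3 = 37
  SUB R3, 1  → R3 = 37 - 1 = 36
  MUL R3, 3  → R3 = 36 * 3 = 108
  MUL R3, 4  → R3 = 108 * 4 = 432
  SUB R3, 4  → R3 = 432 - 4 = 428
Final: R3 = 428

428


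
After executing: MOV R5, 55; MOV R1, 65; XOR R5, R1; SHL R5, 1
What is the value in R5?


Register state trace:
  MOV R5, 55  → R5 = 55 (0b00110111)
  MOV R1, 65  → R1 = 65 (0b01000001)
  XOR R5, R1  → R5 = 55 XOR 65 = 118 (0b01110110)
  SHL R5, 1  → R5 = 118 << 1 = 236
Final: R5 = 236

236


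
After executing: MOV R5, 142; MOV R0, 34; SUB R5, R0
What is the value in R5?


Register state trace:
  MOV R5, 142  → R5 = 142
  MOV R0, 34  → R0 = 34
  SUB R5, R0  → R5 = 142 - 34 = 108
Final: R5 = 108

108


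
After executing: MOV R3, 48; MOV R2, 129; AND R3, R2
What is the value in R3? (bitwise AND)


Register state trace:
  MOV R3, 48  → R3 = 48 (0b00110000)
  MOV R2, 129  → R2 = 129 (0b10000001)
  AND R3, R2  → R3 = 48 AND 129 = 0 (0b00000000)
Final: R3 = 0

0


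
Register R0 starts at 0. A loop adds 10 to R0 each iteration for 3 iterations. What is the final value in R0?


Starting value: R0 = 0
  Iter 1: R0 = 0 + 10 = 10
  Iter 2: R0 = 10 + 10 = 20
  Iter 3: R0 = 20 + 10 = 30
Final: R0 = 30

30


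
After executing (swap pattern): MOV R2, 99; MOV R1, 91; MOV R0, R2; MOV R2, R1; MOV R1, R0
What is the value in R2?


Register state trace (swap pattern):
  MOV R2, 99  → R2 = 99
  MOV R1, 91  → R1 = 91
  MOV R0, R2  → R0 = 99  (save R2)
  MOV R2, R1  → R2 = 91  (R2 gets R1's value)
  MOV R1, R0  → R1 = 99  (R1 gets saved value)
Final: R2 = 91

91


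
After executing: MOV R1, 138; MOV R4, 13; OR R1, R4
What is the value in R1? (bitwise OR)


Register state trace:
  MOV R1, 138  → R1 = 138 (0b10001010)
  MOV R4, 13  → R4 = 13 (0b00001101)
  OR R1, R4   → R1 = 138 OR 13 = 143 (0b10001111)
Final: R1 = 143

143


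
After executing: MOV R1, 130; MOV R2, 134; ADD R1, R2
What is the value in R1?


Register state trace:
  MOV R1, 130  → R1 = 130
  MOV R2, 134  → R2 = 134
  ADD R1, R2  → R1 = 130 + 134 = 264
Final: R1 = 264

264


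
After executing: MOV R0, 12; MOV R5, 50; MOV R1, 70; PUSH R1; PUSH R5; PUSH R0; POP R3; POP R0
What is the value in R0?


Stack trace (top is rightmost):
  MOV R0, 12  → R0 = 12
  MOV R5, 50  → R5 = 50
  MOV R1, 70  → R1 = 70
  PUSH R1  → stack: [70]
  PUSH R5  → stack: [70, 50]
  PUSH R0  → stack: [70, 50, 12]
  POP R3  → R3 = 12, stack: [70, 50]
  POP R0  → R0 = 50, stack: [70]
Final: R0 = 50

50


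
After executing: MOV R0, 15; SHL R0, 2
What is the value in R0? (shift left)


Register state trace:
  MOV R0, 15  → R0 = 15
  SHL R0, 2  → R0 = 15 << 2 = 15 * 2^2 = 60
Final: R0 = 60

60


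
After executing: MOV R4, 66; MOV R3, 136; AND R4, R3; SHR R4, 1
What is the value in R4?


Register state trace:
  MOV R4, 66  → R4 = 66 (0b01000010)
  MOV R3, 136  → R3 = 136 (0b10001000)
  AND R4, R3  → R4 = 66 AND 136 = 0 (0b00000000)
  SHR R4, 1  → R4 = 0 >> 1 = 0
Final: R4 = 0

0


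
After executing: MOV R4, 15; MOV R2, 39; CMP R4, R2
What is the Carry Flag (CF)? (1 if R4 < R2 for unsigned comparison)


Register state trace:
  MOV R4, 15  → R4 = 15
  MOV R2, 39  → R2 = 39
  CMP R4, R2  → unsigned 15 - 39: borrow occurs
  15 < 39, so CF = 1
CF = 1

1


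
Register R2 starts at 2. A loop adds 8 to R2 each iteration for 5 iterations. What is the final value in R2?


Starting value: R2 = 2
  Iter 1: R2 = 2 + 8 = 10
  Iter 2: R2 = 10 + 8 = 18
  Iter 3: R2 = 18 + 8 = 26
  Iter 4: R2 = 26 + 8 = 34
  Iter 5: R2 = 34 + 8 = 42
Final: R2 = 42

42


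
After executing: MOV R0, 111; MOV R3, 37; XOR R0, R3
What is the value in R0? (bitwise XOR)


Register state trace:
  MOV R0, 111  → R0 = 111 (0b01101111)
  MOV R3, 37  → R3 = 37 (0b00100101)
  XOR R0, R3  → R0 = 111 XOR 37 = 74 (0b01001010)
Final: R0 = 74

74


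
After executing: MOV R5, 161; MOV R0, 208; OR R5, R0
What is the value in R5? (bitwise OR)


Register state trace:
  MOV R5, 161  → R5 = 161 (0b10100001)
  MOV R0, 208  → R0 = 208 (0b11010000)
  OR R5, R0   → R5 = 161 OR 208 = 241 (0b11110001)
Final: R5 = 241

241


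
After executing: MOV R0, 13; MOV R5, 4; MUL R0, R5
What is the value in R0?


Register state trace:
  MOV R0, 13  → R0 = 13
  MOV R5, 4  → R5 = 4
  MUL R0, R5  → R0 = 13 * 4 = 52
Final: R0 = 52

52


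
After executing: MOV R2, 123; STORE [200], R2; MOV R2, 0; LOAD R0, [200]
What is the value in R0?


Register and memory trace:
  MOV R2, 123  → R2 = 123
  STORE [200], R2  → mem[200] = 123
  MOV R2, 0  → R2 = 0
  LOAD R0, [200]  → R0 = mem[200] = 123
Final: R0 = 123

123


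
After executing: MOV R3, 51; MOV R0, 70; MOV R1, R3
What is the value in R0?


Register state trace:
  MOV R3, 51  → R3 = 51
  MOV R0, 70  → R0 = 70
  MOV R1, R3  → R1 = 51
Final: R0 = 70

70


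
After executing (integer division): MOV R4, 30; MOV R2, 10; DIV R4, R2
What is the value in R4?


Register state trace:
  MOV R4, 30  → R4 = 30
  MOV R2, 10  → R2 = 10
  DIV R4, R2  → R4 = 30 // 10 = 3
Final: R4 = 3

3


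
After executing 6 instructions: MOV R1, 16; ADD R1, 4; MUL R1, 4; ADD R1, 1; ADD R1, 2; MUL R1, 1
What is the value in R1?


Register state trace:
  MOV R1, 16  → R1 = 16
  ADD R1, 4  → R1 = 16 + 4 = 20
  MUL R1, 4  → R1 = 20 * 4 = 80
  ADD R1, 1  → R1 = 80 + 1 = 81
  ADD R1, 2  → R1 = 81 + 2 = 83
  MUL R1, 1  → R1 = 83 * 1 = 83
Final: R1 = 83

83


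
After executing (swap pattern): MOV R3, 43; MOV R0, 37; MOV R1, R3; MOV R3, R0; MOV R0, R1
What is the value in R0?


Register state trace (swap pattern):
  MOV R3, 43  → R3 = 43
  MOV R0, 37  → R0 = 37
  MOV R1, R3  → R1 = 43  (save R3)
  MOV R3, R0  → R3 = 37  (R3 gets R0's value)
  MOV R0, R1  → R0 = 43  (R0 gets saved value)
Final: R0 = 43

43


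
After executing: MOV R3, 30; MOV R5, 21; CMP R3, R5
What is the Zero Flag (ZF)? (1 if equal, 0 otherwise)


Register state trace:
  MOV R3, 30  → R3 = 30
  MOV R5, 21  → R5 = 21
  CMP R3, R5  → computes 30 - 21 = 9
  Result is nonzero, so values are not equal
ZF = 0

0


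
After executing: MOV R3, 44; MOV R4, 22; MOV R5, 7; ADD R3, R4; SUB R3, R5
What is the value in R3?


Register state trace:
  MOV R3, 44  → R3 = 44
  MOV R4, 22  → R4 = 22
  MOV R5, 7  → R5 = 7
  ADD R3, R4  → R3 = 44 + 22 = 66
  SUB R3, R5  → R3 = 66 - 7 = 59
Final: R3 = 59

59


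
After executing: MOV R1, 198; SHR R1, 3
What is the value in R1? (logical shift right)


Register state trace:
  MOV R1, 198  → R1 = 198
  SHR R1, 3  → R1 = 198 >> 3 = 198 // 2^3 = 24
Final: R1 = 24

24


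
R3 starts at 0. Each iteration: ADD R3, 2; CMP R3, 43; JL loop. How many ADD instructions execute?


Loop trace (R3 starts at 0, target 43, step 2):
  ADD #1: R3 = 0 + 2 = 2  → 2 < 43, loop
  ADD #2: R3 = 2 + 2 = 4  → 4 < 43, loop
  ADD #3: R3 = 4 + 2 = 6  → 6 < 43, loop
  ADD #4: R3 = 6 + 2 = 8  → 8 < 43, loop
  ADD #5: R3 = 8 + 2 = 10  → 10 < 43, loop
  ADD #6: R3 = 10 + 2 = 12  → 12 < 43, loop
  ADD #7: R3 = 12 + 2 = 14  → 14 < 43, loop
  ADD #8: R3 = 14 + 2 = 16  → 16 < 43, loop
  ADD #9: R3 = 16 + 2 = 18  → 18 < 43, loop
  ADD #10: R3 = 18 + 2 = 20  → 20 < 43, loop
  ADD #11: R3 = 20 + 2 = 22  → 22 < 43, loop
  ADD #12: R3 = 22 + 2 = 24  → 24 < 43, loop
  ADD #13: R3 = 24 + 2 = 26  → 26 < 43, loop
  ADD #14: R3 = 26 + 2 = 28  → 28 < 43, loop
  ADD #15: R3 = 28 + 2 = 30  → 30 < 43, loop
  ADD #16: R3 = 30 + 2 = 32  → 32 < 43, loop
  ADD #17: R3 = 32 + 2 = 34  → 34 < 43, loop
  ADD #18: R3 = 34 + 2 = 36  → 36 < 43, loop
  ADD #19: R3 = 36 + 2 = 38  → 38 < 43, loop
  ADD #20: R3 = 38 + 2 = 40  → 40 < 43, loop
  ADD #21: R3 = 40 + 2 = 42  → 42 < 43, loop
  ADD #22: R3 = 42 + 2 = 44  → 44 >= 43, exit
Total ADD instructions: 22

22


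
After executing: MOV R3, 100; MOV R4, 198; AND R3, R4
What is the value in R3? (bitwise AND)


Register state trace:
  MOV R3, 100  → R3 = 100 (0b01100100)
  MOV R4, 198  → R4 = 198 (0b11000110)
  AND R3, R4  → R3 = 100 AND 198 = 68 (0b01000100)
Final: R3 = 68

68


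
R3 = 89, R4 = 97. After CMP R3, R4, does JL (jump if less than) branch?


Trace:
  R3 = 89, R4 = 97
  CMP R3, R4  → compares 89 vs 97
  JL checks: is 89 less than 97?
  89 < 97, so condition is true
Branch taken: Yes

Yes


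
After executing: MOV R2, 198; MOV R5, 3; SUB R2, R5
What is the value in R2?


Register state trace:
  MOV R2, 198  → R2 = 198
  MOV R5, 3  → R5 = 3
  SUB R2, R5  → R2 = 198 - 3 = 195
Final: R2 = 195

195


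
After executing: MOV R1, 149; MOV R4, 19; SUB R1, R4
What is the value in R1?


Register state trace:
  MOV R1, 149  → R1 = 149
  MOV R4, 19  → R4 = 19
  SUB R1, R4  → R1 = 149 - 19 = 130
Final: R1 = 130

130


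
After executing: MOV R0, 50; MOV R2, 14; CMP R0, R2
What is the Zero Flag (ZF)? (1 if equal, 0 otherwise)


Register state trace:
  MOV R0, 50  → R0 = 50
  MOV R2, 14  → R2 = 14
  CMP R0, R2  → computes 50 - 14 = 36
  Result is nonzero, so values are not equal
ZF = 0

0


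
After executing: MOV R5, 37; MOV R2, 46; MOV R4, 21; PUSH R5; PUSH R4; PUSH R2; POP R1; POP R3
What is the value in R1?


Stack trace (top is rightmost):
  MOV R5, 37  → R5 = 37
  MOV R2, 46  → R2 = 46
  MOV R4, 21  → R4 = 21
  PUSH R5  → stack: [37]
  PUSH R4  → stack: [37, 21]
  PUSH R2  → stack: [37, 21, 46]
  POP R1  → R1 = 46, stack: [37, 21]
  POP R3  → R3 = 21, stack: [37]
Final: R1 = 46

46


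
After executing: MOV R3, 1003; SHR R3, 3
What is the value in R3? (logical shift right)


Register state trace:
  MOV R3, 1003  → R3 = 1003
  SHR R3, 3  → R3 = 1003 >> 3 = 1003 // 2^3 = 125
Final: R3 = 125

125


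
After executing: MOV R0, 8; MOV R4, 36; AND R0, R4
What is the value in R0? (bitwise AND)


Register state trace:
  MOV R0, 8  → R0 = 8 (0b00001000)
  MOV R4, 36  → R4 = 36 (0b00100100)
  AND R0, R4  → R0 = 8 AND 36 = 0 (0b00000000)
Final: R0 = 0

0


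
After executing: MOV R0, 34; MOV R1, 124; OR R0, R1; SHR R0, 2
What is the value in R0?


Register state trace:
  MOV R0, 34  → R0 = 34 (0b00100010)
  MOV R1, 124  → R1 = 124 (0b01111100)
  OR R0, R1  → R0 = 34 OR 124 = 126 (0b01111110)
  SHR R0, 2  → R0 = 126 >> 2 = 31
Final: R0 = 31

31


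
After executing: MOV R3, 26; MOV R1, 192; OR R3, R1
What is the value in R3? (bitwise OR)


Register state trace:
  MOV R3, 26  → R3 = 26 (0b00011010)
  MOV R1, 192  → R1 = 192 (0b11000000)
  OR R3, R1   → R3 = 26 OR 192 = 218 (0b11011010)
Final: R3 = 218

218


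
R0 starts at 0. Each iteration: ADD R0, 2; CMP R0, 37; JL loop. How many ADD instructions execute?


Loop trace (R0 starts at 0, target 37, step 2):
  ADD #1: R0 = 0 + 2 = 2  → 2 < 37, loop
  ADD #2: R0 = 2 + 2 = 4  → 4 < 37, loop
  ADD #3: R0 = 4 + 2 = 6  → 6 < 37, loop
  ADD #4: R0 = 6 + 2 = 8  → 8 < 37, loop
  ADD #5: R0 = 8 + 2 = 10  → 10 < 37, loop
  ADD #6: R0 = 10 + 2 = 12  → 12 < 37, loop
  ADD #7: R0 = 12 + 2 = 14  → 14 < 37, loop
  ADD #8: R0 = 14 + 2 = 16  → 16 < 37, loop
  ADD #9: R0 = 16 + 2 = 18  → 18 < 37, loop
  ADD #10: R0 = 18 + 2 = 20  → 20 < 37, loop
  ADD #11: R0 = 20 + 2 = 22  → 22 < 37, loop
  ADD #12: R0 = 22 + 2 = 24  → 24 < 37, loop
  ADD #13: R0 = 24 + 2 = 26  → 26 < 37, loop
  ADD #14: R0 = 26 + 2 = 28  → 28 < 37, loop
  ADD #15: R0 = 28 + 2 = 30  → 30 < 37, loop
  ADD #16: R0 = 30 + 2 = 32  → 32 < 37, loop
  ADD #17: R0 = 32 + 2 = 34  → 34 < 37, loop
  ADD #18: R0 = 34 + 2 = 36  → 36 < 37, loop
  ADD #19: R0 = 36 + 2 = 38  → 38 >= 37, exit
Total ADD instructions: 19

19


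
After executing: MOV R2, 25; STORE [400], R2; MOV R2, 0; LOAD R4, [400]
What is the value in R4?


Register and memory trace:
  MOV R2, 25  → R2 = 25
  STORE [400], R2  → mem[400] = 25
  MOV R2, 0  → R2 = 0
  LOAD R4, [400]  → R4 = mem[400] = 25
Final: R4 = 25

25


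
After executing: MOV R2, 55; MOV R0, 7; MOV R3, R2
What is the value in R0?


Register state trace:
  MOV R2, 55  → R2 = 55
  MOV R0, 7  → R0 = 7
  MOV R3, R2  → R3 = 55
Final: R0 = 7

7


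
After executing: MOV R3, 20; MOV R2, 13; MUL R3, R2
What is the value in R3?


Register state trace:
  MOV R3, 20  → R3 = 20
  MOV R2, 13  → R2 = 13
  MUL R3, R2  → R3 = 20 * 13 = 260
Final: R3 = 260

260


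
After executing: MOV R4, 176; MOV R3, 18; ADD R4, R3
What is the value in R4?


Register state trace:
  MOV R4, 176  → R4 = 176
  MOV R3, 18  → R3 = 18
  ADD R4, R3  → R4 = 176 + 18 = 194
Final: R4 = 194

194


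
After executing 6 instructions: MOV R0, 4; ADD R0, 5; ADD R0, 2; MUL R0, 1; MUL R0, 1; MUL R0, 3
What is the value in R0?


Register state trace:
  MOV R0, 4  → R0 = 4
  ADD R0, 5  → R0 = 4 + 5 = 9
  ADD R0, 2  → R0 = 9 + 2 = 11
  MUL R0, 1  → R0 = 11 * 1 = 11
  MUL R0, 1  → R0 = 11 * 1 = 11
  MUL R0, 3  → R0 = 11 * 3 = 33
Final: R0 = 33

33


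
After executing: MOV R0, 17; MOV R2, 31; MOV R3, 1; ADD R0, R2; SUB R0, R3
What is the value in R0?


Register state trace:
  MOV R0, 17  → R0 = 17
  MOV R2, 31  → R2 = 31
  MOV R3, 1  → R3 = 1
  ADD R0, R2  → R0 = 17 + 31 = 48
  SUB R0, R3  → R0 = 48 - 1 = 47
Final: R0 = 47

47


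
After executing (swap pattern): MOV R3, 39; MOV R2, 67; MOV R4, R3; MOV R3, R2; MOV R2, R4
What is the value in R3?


Register state trace (swap pattern):
  MOV R3, 39  → R3 = 39
  MOV R2, 67  → R2 = 67
  MOV R4, R3  → R4 = 39  (save R3)
  MOV R3, R2  → R3 = 67  (R3 gets R2's value)
  MOV R2, R4  → R2 = 39  (R2 gets saved value)
Final: R3 = 67

67


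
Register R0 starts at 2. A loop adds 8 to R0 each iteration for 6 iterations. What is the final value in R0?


Starting value: R0 = 2
  Iter 1: R0 = 2 + 8 = 10
  Iter 2: R0 = 10 + 8 = 18
  Iter 3: R0 = 18 + 8 = 26
  Iter 4: R0 = 26 + 8 = 34
  Iter 5: R0 = 34 + 8 = 42
  Iter 6: R0 = 42 + 8 = 50
Final: R0 = 50

50


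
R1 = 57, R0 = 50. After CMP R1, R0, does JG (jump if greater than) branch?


Trace:
  R1 = 57, R0 = 50
  CMP R1, R0  → compares 57 vs 50
  JG checks: is 57 greater than 50?
  57 > 50, so condition is true
Branch taken: Yes

Yes


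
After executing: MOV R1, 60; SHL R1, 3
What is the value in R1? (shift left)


Register state trace:
  MOV R1, 60  → R1 = 60
  SHL R1, 3  → R1 = 60 << 3 = 60 * 2^3 = 480
Final: R1 = 480

480


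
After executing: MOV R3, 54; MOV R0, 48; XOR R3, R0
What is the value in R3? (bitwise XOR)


Register state trace:
  MOV R3, 54  → R3 = 54 (0b00110110)
  MOV R0, 48  → R0 = 48 (0b00110000)
  XOR R3, R0  → R3 = 54 XOR 48 = 6 (0b00000110)
Final: R3 = 6

6


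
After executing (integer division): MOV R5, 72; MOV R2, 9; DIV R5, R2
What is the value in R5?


Register state trace:
  MOV R5, 72  → R5 = 72
  MOV R2, 9  → R2 = 9
  DIV R5, R2  → R5 = 72 // 9 = 8
Final: R5 = 8

8


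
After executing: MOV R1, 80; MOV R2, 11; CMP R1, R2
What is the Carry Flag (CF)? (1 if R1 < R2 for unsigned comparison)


Register state trace:
  MOV R1, 80  → R1 = 80
  MOV R2, 11  → R2 = 11
  CMP R1, R2  → unsigned 80 - 11: no borrow
  80 >= 11, so CF = 0
CF = 0

0


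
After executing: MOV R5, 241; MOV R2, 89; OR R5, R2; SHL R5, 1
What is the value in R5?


Register state trace:
  MOV R5, 241  → R5 = 241 (0b11110001)
  MOV R2, 89  → R2 = 89 (0b01011001)
  OR R5, R2  → R5 = 241 OR 89 = 249 (0b11111001)
  SHL R5, 1  → R5 = 249 << 1 = 498
Final: R5 = 498

498


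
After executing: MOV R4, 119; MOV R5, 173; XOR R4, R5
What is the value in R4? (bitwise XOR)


Register state trace:
  MOV R4, 119  → R4 = 119 (0b01110111)
  MOV R5, 173  → R5 = 173 (0b10101101)
  XOR R4, R5  → R4 = 119 XOR 173 = 218 (0b11011010)
Final: R4 = 218

218


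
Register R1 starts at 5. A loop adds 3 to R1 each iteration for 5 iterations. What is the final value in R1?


Starting value: R1 = 5
  Iter 1: R1 = 5 + 3 = 8
  Iter 2: R1 = 8 + 3 = 11
  Iter 3: R1 = 11 + 3 = 14
  Iter 4: R1 = 14 + 3 = 17
  Iter 5: R1 = 17 + 3 = 20
Final: R1 = 20

20


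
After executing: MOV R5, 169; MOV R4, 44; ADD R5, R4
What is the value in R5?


Register state trace:
  MOV R5, 169  → R5 = 169
  MOV R4, 44  → R4 = 44
  ADD R5, R4  → R5 = 169 + 44 = 213
Final: R5 = 213

213


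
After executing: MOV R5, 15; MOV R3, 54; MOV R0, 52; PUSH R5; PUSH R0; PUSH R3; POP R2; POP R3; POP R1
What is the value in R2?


Stack trace (top is rightmost):
  MOV R5, 15  → R5 = 15
  MOV R3, 54  → R3 = 54
  MOV R0, 52  → R0 = 52
  PUSH R5  → stack: [15]
  PUSH R0  → stack: [15, 52]
  PUSH R3  → stack: [15, 52, 54]
  POP R2  → R2 = 54, stack: [15, 52]
  POP R3  → R3 = 52, stack: [15]
  POP R1  → R1 = 15, stack: []
Final: R2 = 54

54


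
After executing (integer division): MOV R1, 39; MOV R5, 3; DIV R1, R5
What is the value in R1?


Register state trace:
  MOV R1, 39  → R1 = 39
  MOV R5, 3  → R5 = 3
  DIV R1, R5  → R1 = 39 // 3 = 13
Final: R1 = 13

13


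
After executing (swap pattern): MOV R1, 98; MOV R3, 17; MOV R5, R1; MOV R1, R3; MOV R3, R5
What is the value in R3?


Register state trace (swap pattern):
  MOV R1, 98  → R1 = 98
  MOV R3, 17  → R3 = 17
  MOV R5, R1  → R5 = 98  (save R1)
  MOV R1, R3  → R1 = 17  (R1 gets R3's value)
  MOV R3, R5  → R3 = 98  (R3 gets saved value)
Final: R3 = 98

98


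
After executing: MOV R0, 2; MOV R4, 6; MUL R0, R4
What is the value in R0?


Register state trace:
  MOV R0, 2  → R0 = 2
  MOV R4, 6  → R4 = 6
  MUL R0, R4  → R0 = 2 * 6 = 12
Final: R0 = 12

12


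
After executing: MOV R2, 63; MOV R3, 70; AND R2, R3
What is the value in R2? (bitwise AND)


Register state trace:
  MOV R2, 63  → R2 = 63 (0b00111111)
  MOV R3, 70  → R3 = 70 (0b01000110)
  AND R2, R3  → R2 = 63 AND 70 = 6 (0b00000110)
Final: R2 = 6

6


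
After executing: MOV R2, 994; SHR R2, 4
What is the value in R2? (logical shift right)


Register state trace:
  MOV R2, 994  → R2 = 994
  SHR R2, 4  → R2 = 994 >> 4 = 994 // 2^4 = 62
Final: R2 = 62

62


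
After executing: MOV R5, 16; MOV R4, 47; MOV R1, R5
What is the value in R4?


Register state trace:
  MOV R5, 16  → R5 = 16
  MOV R4, 47  → R4 = 47
  MOV R1, R5  → R1 = 16
Final: R4 = 47

47


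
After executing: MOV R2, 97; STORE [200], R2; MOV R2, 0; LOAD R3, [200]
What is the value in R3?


Register and memory trace:
  MOV R2, 97  → R2 = 97
  STORE [200], R2  → mem[200] = 97
  MOV R2, 0  → R2 = 0
  LOAD R3, [200]  → R3 = mem[200] = 97
Final: R3 = 97

97
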